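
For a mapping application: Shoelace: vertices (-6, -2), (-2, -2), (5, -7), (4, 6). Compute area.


Shoelace sum: ((-6)*(-2) - (-2)*(-2)) + ((-2)*(-7) - 5*(-2)) + (5*6 - 4*(-7)) + (4*(-2) - (-6)*6)
= 118
Area = |118|/2 = 59

59


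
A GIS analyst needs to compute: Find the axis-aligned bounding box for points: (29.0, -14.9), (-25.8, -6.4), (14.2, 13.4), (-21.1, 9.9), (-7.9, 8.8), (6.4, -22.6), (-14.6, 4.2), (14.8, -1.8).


x range: [-25.8, 29]
y range: [-22.6, 13.4]
Bounding box: (-25.8,-22.6) to (29,13.4)

(-25.8,-22.6) to (29,13.4)


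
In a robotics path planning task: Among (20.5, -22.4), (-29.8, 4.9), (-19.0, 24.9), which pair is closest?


d(P0,P1) = 57.2309, d(P0,P2) = 61.6242, d(P1,P2) = 22.7297
Closest: P1 and P2

Closest pair: (-29.8, 4.9) and (-19.0, 24.9), distance = 22.7297


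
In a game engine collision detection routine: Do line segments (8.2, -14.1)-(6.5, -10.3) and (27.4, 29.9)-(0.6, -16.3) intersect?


Cross products: d1=292.16, d2=111.78, d3=-147.76, d4=32.62
d1*d2 < 0 and d3*d4 < 0? no

No, they don't intersect


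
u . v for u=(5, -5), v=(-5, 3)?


u . v = u_x*v_x + u_y*v_y = 5*(-5) + (-5)*3
= (-25) + (-15) = -40

-40


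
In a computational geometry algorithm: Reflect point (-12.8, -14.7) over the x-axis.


Reflection over x-axis: (x,y) -> (x,-y)
(-12.8, -14.7) -> (-12.8, 14.7)

(-12.8, 14.7)


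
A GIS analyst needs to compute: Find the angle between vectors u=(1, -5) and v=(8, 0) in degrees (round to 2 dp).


u.v = 8, |u| = sqrt(26) = 5.099, |v| = sqrt(64) = 8
cos(theta) = u.v/(|u||v|) = 8/sqrt(1664) = 0.196116
theta = acos(0.196116) = 78.69 degrees

78.69 degrees


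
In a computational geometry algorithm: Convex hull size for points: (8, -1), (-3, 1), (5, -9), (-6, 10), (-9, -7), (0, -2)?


Convex hull vertices (CCW): (-9, -7), (5, -9), (8, -1), (-6, 10)
Count = 4

4


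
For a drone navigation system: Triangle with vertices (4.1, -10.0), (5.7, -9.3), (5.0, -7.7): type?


Side lengths squared: AB^2=3.05, BC^2=3.05, CA^2=6.1
Sorted: [3.05, 3.05, 6.1]
By sides: Isosceles, By angles: Right

Isosceles, Right


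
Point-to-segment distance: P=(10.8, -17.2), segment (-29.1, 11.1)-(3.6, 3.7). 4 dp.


Project P onto AB: t = 1 (clamped to [0,1])
Closest point on segment: (3.6, 3.7)
Distance: 22.1054

22.1054


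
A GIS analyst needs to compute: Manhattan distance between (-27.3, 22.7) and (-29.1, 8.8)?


|(-27.3)-(-29.1)| + |22.7-8.8| = 1.8 + 13.9 = 15.7

15.7


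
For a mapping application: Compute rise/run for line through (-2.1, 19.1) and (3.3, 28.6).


slope = (y2-y1)/(x2-x1) = (28.6-19.1)/(3.3-(-2.1)) = 9.5/5.4 = 1.7593

1.7593


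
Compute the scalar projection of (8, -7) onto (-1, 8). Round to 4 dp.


u.v = -64, |v| = sqrt(65) = 8.0623
Scalar projection = u.v / |v| = -64 / sqrt(65) = -7.9382

-7.9382


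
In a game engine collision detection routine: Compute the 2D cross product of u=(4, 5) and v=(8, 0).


u x v = u_x*v_y - u_y*v_x = 4*0 - 5*8
= 0 - 40 = -40

-40


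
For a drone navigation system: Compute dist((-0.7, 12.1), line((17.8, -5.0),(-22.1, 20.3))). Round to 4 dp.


|cross product| = 214.24
|line direction| = sqrt(2232.1) = 47.2451
Distance = 214.24/sqrt(2232.1) = 4.5346

4.5346


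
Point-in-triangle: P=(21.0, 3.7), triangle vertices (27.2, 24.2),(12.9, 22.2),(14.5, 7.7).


Cross products: AB x AP = 280.75, BC x BP = 87.85, CA x CP = -158.05
All same sign? no

No, outside


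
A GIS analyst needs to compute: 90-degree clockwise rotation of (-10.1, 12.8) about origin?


90° CW: (x,y) -> (y, -x)
(-10.1,12.8) -> (12.8, 10.1)

(12.8, 10.1)


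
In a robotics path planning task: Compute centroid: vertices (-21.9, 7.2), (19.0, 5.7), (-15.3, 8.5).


Centroid = ((x_A+x_B+x_C)/3, (y_A+y_B+y_C)/3)
= (((-21.9)+19+(-15.3))/3, (7.2+5.7+8.5)/3)
= (-6.0667, 7.1333)

(-6.0667, 7.1333)


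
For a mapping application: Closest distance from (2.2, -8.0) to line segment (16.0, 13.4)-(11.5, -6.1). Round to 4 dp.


Project P onto AB: t = 1 (clamped to [0,1])
Closest point on segment: (11.5, -6.1)
Distance: 9.4921

9.4921


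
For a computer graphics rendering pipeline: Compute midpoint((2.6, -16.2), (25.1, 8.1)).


M = ((2.6+25.1)/2, ((-16.2)+8.1)/2)
= (13.85, -4.05)

(13.85, -4.05)


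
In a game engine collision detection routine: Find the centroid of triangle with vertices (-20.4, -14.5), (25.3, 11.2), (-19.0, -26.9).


Centroid = ((x_A+x_B+x_C)/3, (y_A+y_B+y_C)/3)
= (((-20.4)+25.3+(-19))/3, ((-14.5)+11.2+(-26.9))/3)
= (-4.7, -10.0667)

(-4.7, -10.0667)


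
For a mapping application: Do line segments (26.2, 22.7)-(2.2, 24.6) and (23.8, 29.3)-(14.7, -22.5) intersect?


Cross products: d1=184.38, d2=-1076.11, d3=-153.84, d4=1106.65
d1*d2 < 0 and d3*d4 < 0? yes

Yes, they intersect


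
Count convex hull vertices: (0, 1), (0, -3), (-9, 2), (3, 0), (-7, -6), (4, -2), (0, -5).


Convex hull vertices (CCW): (-9, 2), (-7, -6), (0, -5), (4, -2), (3, 0), (0, 1)
Count = 6

6


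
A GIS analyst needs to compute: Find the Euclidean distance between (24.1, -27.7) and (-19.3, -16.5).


dx=-43.4, dy=11.2
d^2 = (-43.4)^2 + 11.2^2 = 2009
d = sqrt(2009) = 44.8219

44.8219


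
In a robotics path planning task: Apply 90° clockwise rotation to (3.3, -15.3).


90° CW: (x,y) -> (y, -x)
(3.3,-15.3) -> (-15.3, -3.3)

(-15.3, -3.3)


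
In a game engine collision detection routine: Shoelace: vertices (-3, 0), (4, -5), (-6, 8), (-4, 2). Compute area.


Shoelace sum: ((-3)*(-5) - 4*0) + (4*8 - (-6)*(-5)) + ((-6)*2 - (-4)*8) + ((-4)*0 - (-3)*2)
= 43
Area = |43|/2 = 21.5

21.5


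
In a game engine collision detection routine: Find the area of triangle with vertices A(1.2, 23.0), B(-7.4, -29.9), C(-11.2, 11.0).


Area = |x_A(y_B-y_C) + x_B(y_C-y_A) + x_C(y_A-y_B)|/2
= |(-49.08) + 88.8 + (-592.48)|/2
= 552.76/2 = 276.38

276.38


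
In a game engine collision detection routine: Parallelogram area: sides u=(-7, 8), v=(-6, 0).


|u x v| = |(-7)*0 - 8*(-6)|
= |0 - (-48)| = 48

48


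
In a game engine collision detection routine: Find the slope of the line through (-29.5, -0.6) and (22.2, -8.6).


slope = (y2-y1)/(x2-x1) = ((-8.6)-(-0.6))/(22.2-(-29.5)) = (-8)/51.7 = -0.1547

-0.1547


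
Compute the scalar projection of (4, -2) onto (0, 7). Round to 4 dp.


u.v = -14, |v| = sqrt(49) = 7
Scalar projection = u.v / |v| = -14 / sqrt(49) = -2

-2


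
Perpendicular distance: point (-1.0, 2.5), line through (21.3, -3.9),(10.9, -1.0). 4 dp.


|cross product| = 1.89
|line direction| = sqrt(116.57) = 10.7968
Distance = 1.89/sqrt(116.57) = 0.1751

0.1751


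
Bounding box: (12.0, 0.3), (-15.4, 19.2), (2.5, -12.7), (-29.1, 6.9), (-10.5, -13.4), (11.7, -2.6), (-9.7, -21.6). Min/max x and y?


x range: [-29.1, 12]
y range: [-21.6, 19.2]
Bounding box: (-29.1,-21.6) to (12,19.2)

(-29.1,-21.6) to (12,19.2)


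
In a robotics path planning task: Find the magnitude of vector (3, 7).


|u| = sqrt(3^2 + 7^2) = sqrt(58) = 7.6158

7.6158


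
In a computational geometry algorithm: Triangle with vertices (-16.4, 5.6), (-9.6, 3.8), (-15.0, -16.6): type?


Side lengths squared: AB^2=49.48, BC^2=445.32, CA^2=494.8
Sorted: [49.48, 445.32, 494.8]
By sides: Scalene, By angles: Right

Scalene, Right


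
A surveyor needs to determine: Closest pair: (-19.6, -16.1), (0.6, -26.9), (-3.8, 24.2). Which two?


d(P0,P1) = 22.9059, d(P0,P2) = 43.2866, d(P1,P2) = 51.2891
Closest: P0 and P1

Closest pair: (-19.6, -16.1) and (0.6, -26.9), distance = 22.9059


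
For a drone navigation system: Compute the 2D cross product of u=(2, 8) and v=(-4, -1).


u x v = u_x*v_y - u_y*v_x = 2*(-1) - 8*(-4)
= (-2) - (-32) = 30

30


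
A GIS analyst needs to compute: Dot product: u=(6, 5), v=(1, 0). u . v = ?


u . v = u_x*v_x + u_y*v_y = 6*1 + 5*0
= 6 + 0 = 6

6


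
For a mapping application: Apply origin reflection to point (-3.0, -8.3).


Reflection over origin: (x,y) -> (-x,-y)
(-3, -8.3) -> (3, 8.3)

(3, 8.3)


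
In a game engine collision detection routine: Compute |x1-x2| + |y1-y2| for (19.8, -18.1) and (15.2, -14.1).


|19.8-15.2| + |(-18.1)-(-14.1)| = 4.6 + 4 = 8.6

8.6


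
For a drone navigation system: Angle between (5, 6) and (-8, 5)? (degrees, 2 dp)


u.v = -10, |u| = sqrt(61) = 7.8102, |v| = sqrt(89) = 9.434
cos(theta) = u.v/(|u||v|) = -10/sqrt(5429) = -0.135719
theta = acos(-0.135719) = 97.8 degrees

97.8 degrees


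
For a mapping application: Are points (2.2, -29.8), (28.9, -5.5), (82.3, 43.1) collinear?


Cross product: (28.9-2.2)*(43.1-(-29.8)) - ((-5.5)-(-29.8))*(82.3-2.2)
= 0

Yes, collinear


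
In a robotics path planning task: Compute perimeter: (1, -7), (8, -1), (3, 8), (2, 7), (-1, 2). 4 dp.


Sides: (1, -7)->(8, -1): sqrt(85) = 9.219544, (8, -1)->(3, 8): sqrt(106) = 10.29563, (3, 8)->(2, 7): sqrt(2) = 1.414214, (2, 7)->(-1, 2): sqrt(34) = 5.830952, (-1, 2)->(1, -7): sqrt(85) = 9.219544
Sum = 35.979884
Perimeter = 35.9799

35.9799


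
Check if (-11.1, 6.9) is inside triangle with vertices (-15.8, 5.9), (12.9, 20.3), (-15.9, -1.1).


Cross products: AB x AP = -38.98, BC x BP = -127.68, CA x CP = -32.8
All same sign? yes

Yes, inside


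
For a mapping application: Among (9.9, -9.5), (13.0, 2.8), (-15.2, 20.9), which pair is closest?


d(P0,P1) = 12.6846, d(P0,P2) = 39.423, d(P1,P2) = 33.509
Closest: P0 and P1

Closest pair: (9.9, -9.5) and (13.0, 2.8), distance = 12.6846


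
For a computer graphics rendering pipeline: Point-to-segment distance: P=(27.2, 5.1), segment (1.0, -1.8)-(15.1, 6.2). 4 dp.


Project P onto AB: t = 1 (clamped to [0,1])
Closest point on segment: (15.1, 6.2)
Distance: 12.1499

12.1499


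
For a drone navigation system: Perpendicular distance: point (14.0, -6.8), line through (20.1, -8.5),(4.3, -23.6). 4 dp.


|cross product| = 118.97
|line direction| = sqrt(477.65) = 21.8552
Distance = 118.97/sqrt(477.65) = 5.4436

5.4436


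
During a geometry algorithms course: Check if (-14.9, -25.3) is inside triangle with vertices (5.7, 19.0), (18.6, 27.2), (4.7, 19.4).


Cross products: AB x AP = -402.55, BC x BP = 468.45, CA x CP = -52.54
All same sign? no

No, outside


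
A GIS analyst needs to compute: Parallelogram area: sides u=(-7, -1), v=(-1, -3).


|u x v| = |(-7)*(-3) - (-1)*(-1)|
= |21 - 1| = 20

20


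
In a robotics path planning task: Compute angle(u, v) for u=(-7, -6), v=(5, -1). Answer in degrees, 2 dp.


u.v = -29, |u| = sqrt(85) = 9.2195, |v| = sqrt(26) = 5.099
cos(theta) = u.v/(|u||v|) = -29/sqrt(2210) = -0.616882
theta = acos(-0.616882) = 128.09 degrees

128.09 degrees


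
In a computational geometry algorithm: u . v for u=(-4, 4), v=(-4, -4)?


u . v = u_x*v_x + u_y*v_y = (-4)*(-4) + 4*(-4)
= 16 + (-16) = 0

0


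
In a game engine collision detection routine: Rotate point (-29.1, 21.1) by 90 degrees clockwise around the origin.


90° CW: (x,y) -> (y, -x)
(-29.1,21.1) -> (21.1, 29.1)

(21.1, 29.1)


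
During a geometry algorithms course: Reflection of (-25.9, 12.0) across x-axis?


Reflection over x-axis: (x,y) -> (x,-y)
(-25.9, 12) -> (-25.9, -12)

(-25.9, -12)


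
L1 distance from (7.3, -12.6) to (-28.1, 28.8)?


|7.3-(-28.1)| + |(-12.6)-28.8| = 35.4 + 41.4 = 76.8

76.8


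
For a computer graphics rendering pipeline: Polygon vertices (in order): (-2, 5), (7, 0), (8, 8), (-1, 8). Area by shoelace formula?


Shoelace sum: ((-2)*0 - 7*5) + (7*8 - 8*0) + (8*8 - (-1)*8) + ((-1)*5 - (-2)*8)
= 104
Area = |104|/2 = 52

52


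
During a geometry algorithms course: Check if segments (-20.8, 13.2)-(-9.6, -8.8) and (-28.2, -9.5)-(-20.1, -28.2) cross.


Cross products: d1=322.25, d2=353.49, d3=-417.04, d4=-448.28
d1*d2 < 0 and d3*d4 < 0? no

No, they don't intersect


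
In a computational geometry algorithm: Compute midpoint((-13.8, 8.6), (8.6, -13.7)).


M = (((-13.8)+8.6)/2, (8.6+(-13.7))/2)
= (-2.6, -2.55)

(-2.6, -2.55)


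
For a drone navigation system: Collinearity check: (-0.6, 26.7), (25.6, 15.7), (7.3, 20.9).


Cross product: (25.6-(-0.6))*(20.9-26.7) - (15.7-26.7)*(7.3-(-0.6))
= -65.06

No, not collinear


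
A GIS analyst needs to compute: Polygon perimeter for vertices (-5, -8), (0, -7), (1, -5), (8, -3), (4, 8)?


Sides: (-5, -8)->(0, -7): sqrt(26) = 5.09902, (0, -7)->(1, -5): sqrt(5) = 2.236068, (1, -5)->(8, -3): sqrt(53) = 7.28011, (8, -3)->(4, 8): sqrt(137) = 11.7047, (4, 8)->(-5, -8): sqrt(337) = 18.35756
Sum = 44.677458
Perimeter = 44.6775

44.6775


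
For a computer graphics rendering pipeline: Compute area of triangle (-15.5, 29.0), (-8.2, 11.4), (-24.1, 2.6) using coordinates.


Area = |x_A(y_B-y_C) + x_B(y_C-y_A) + x_C(y_A-y_B)|/2
= |(-136.4) + 216.48 + (-424.16)|/2
= 344.08/2 = 172.04

172.04


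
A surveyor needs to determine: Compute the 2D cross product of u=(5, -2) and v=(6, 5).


u x v = u_x*v_y - u_y*v_x = 5*5 - (-2)*6
= 25 - (-12) = 37

37


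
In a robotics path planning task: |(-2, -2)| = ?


|u| = sqrt((-2)^2 + (-2)^2) = sqrt(8) = 2.8284

2.8284


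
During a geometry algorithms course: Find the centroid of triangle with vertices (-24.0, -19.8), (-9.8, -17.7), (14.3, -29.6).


Centroid = ((x_A+x_B+x_C)/3, (y_A+y_B+y_C)/3)
= (((-24)+(-9.8)+14.3)/3, ((-19.8)+(-17.7)+(-29.6))/3)
= (-6.5, -22.3667)

(-6.5, -22.3667)


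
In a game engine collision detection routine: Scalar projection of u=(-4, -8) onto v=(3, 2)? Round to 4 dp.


u.v = -28, |v| = sqrt(13) = 3.6056
Scalar projection = u.v / |v| = -28 / sqrt(13) = -7.7658

-7.7658


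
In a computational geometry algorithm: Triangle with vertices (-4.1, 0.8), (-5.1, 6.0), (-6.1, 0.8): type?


Side lengths squared: AB^2=28.04, BC^2=28.04, CA^2=4
Sorted: [4, 28.04, 28.04]
By sides: Isosceles, By angles: Acute

Isosceles, Acute


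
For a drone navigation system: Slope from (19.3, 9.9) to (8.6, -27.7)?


slope = (y2-y1)/(x2-x1) = ((-27.7)-9.9)/(8.6-19.3) = (-37.6)/(-10.7) = 3.514

3.514


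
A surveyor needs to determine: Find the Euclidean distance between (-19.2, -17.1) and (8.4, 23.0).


dx=27.6, dy=40.1
d^2 = 27.6^2 + 40.1^2 = 2369.77
d = sqrt(2369.77) = 48.6803

48.6803


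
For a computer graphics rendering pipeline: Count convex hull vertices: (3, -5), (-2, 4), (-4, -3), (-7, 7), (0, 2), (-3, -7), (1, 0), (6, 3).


Convex hull vertices (CCW): (-7, 7), (-3, -7), (3, -5), (6, 3)
Count = 4

4


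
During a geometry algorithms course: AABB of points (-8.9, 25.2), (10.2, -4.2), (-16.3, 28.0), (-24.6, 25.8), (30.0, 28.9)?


x range: [-24.6, 30]
y range: [-4.2, 28.9]
Bounding box: (-24.6,-4.2) to (30,28.9)

(-24.6,-4.2) to (30,28.9)


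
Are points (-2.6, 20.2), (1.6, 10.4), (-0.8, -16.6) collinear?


Cross product: (1.6-(-2.6))*((-16.6)-20.2) - (10.4-20.2)*((-0.8)-(-2.6))
= -136.92

No, not collinear


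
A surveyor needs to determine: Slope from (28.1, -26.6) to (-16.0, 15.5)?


slope = (y2-y1)/(x2-x1) = (15.5-(-26.6))/((-16)-28.1) = 42.1/(-44.1) = -0.9546

-0.9546


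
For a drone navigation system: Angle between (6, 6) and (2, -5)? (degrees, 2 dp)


u.v = -18, |u| = sqrt(72) = 8.4853, |v| = sqrt(29) = 5.3852
cos(theta) = u.v/(|u||v|) = -18/sqrt(2088) = -0.393919
theta = acos(-0.393919) = 113.2 degrees

113.2 degrees


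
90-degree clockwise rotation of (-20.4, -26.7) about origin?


90° CW: (x,y) -> (y, -x)
(-20.4,-26.7) -> (-26.7, 20.4)

(-26.7, 20.4)


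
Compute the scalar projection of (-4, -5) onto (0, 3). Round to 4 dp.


u.v = -15, |v| = sqrt(9) = 3
Scalar projection = u.v / |v| = -15 / sqrt(9) = -5

-5


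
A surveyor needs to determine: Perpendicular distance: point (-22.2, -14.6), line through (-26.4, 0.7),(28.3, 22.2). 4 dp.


|cross product| = 927.21
|line direction| = sqrt(3454.34) = 58.7736
Distance = 927.21/sqrt(3454.34) = 15.776

15.776


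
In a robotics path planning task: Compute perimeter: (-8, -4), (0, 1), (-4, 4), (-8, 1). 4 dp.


Sides: (-8, -4)->(0, 1): sqrt(89) = 9.433981, (0, 1)->(-4, 4): sqrt(25) = 5, (-4, 4)->(-8, 1): sqrt(25) = 5, (-8, 1)->(-8, -4): sqrt(25) = 5
Sum = 24.433981
Perimeter = 24.434

24.434


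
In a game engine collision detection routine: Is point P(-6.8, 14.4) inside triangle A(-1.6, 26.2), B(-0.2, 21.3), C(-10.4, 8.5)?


Cross products: AB x AP = -42, BC x BP = -14.1, CA x CP = -11.8
All same sign? yes

Yes, inside


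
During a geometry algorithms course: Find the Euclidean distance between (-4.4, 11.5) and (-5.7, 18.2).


dx=-1.3, dy=6.7
d^2 = (-1.3)^2 + 6.7^2 = 46.58
d = sqrt(46.58) = 6.825

6.825


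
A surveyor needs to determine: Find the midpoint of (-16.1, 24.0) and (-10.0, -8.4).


M = (((-16.1)+(-10))/2, (24+(-8.4))/2)
= (-13.05, 7.8)

(-13.05, 7.8)


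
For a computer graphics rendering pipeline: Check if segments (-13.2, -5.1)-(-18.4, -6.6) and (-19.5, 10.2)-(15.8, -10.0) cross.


Cross products: d1=-412.83, d2=-570.82, d3=-89.01, d4=68.98
d1*d2 < 0 and d3*d4 < 0? no

No, they don't intersect


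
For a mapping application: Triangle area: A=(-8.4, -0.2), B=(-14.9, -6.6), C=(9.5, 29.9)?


Area = |x_A(y_B-y_C) + x_B(y_C-y_A) + x_C(y_A-y_B)|/2
= |306.6 + (-448.49) + 60.8|/2
= 81.09/2 = 40.545

40.545


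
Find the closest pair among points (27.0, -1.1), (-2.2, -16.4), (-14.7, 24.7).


d(P0,P1) = 32.9656, d(P0,P2) = 49.036, d(P1,P2) = 42.9588
Closest: P0 and P1

Closest pair: (27.0, -1.1) and (-2.2, -16.4), distance = 32.9656


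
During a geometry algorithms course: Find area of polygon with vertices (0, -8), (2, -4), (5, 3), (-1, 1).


Shoelace sum: (0*(-4) - 2*(-8)) + (2*3 - 5*(-4)) + (5*1 - (-1)*3) + ((-1)*(-8) - 0*1)
= 58
Area = |58|/2 = 29

29


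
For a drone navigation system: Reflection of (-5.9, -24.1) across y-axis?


Reflection over y-axis: (x,y) -> (-x,y)
(-5.9, -24.1) -> (5.9, -24.1)

(5.9, -24.1)


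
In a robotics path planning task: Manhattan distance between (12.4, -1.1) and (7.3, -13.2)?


|12.4-7.3| + |(-1.1)-(-13.2)| = 5.1 + 12.1 = 17.2

17.2


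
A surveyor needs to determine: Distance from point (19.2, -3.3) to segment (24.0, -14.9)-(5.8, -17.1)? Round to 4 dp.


Project P onto AB: t = 0.184 (clamped to [0,1])
Closest point on segment: (20.6511, -15.3048)
Distance: 12.0922

12.0922


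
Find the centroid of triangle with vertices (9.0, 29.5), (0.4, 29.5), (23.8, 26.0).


Centroid = ((x_A+x_B+x_C)/3, (y_A+y_B+y_C)/3)
= ((9+0.4+23.8)/3, (29.5+29.5+26)/3)
= (11.0667, 28.3333)

(11.0667, 28.3333)


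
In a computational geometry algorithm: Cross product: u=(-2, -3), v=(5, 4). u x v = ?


u x v = u_x*v_y - u_y*v_x = (-2)*4 - (-3)*5
= (-8) - (-15) = 7

7


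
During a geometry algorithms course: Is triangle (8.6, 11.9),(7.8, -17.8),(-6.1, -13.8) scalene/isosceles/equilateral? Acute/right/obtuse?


Side lengths squared: AB^2=882.73, BC^2=209.21, CA^2=876.58
Sorted: [209.21, 876.58, 882.73]
By sides: Scalene, By angles: Acute

Scalene, Acute


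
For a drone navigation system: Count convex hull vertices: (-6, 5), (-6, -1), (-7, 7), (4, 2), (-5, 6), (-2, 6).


Convex hull vertices (CCW): (-7, 7), (-6, -1), (4, 2), (-2, 6)
Count = 4

4


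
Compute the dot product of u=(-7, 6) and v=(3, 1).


u . v = u_x*v_x + u_y*v_y = (-7)*3 + 6*1
= (-21) + 6 = -15

-15


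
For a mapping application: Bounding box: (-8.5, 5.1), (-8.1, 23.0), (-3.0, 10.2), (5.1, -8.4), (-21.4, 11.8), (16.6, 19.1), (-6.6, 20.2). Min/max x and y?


x range: [-21.4, 16.6]
y range: [-8.4, 23]
Bounding box: (-21.4,-8.4) to (16.6,23)

(-21.4,-8.4) to (16.6,23)


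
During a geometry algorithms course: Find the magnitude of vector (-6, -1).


|u| = sqrt((-6)^2 + (-1)^2) = sqrt(37) = 6.0828

6.0828


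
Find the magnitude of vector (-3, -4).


|u| = sqrt((-3)^2 + (-4)^2) = sqrt(25) = 5

5


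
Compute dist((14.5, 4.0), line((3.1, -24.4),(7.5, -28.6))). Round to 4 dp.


|cross product| = 172.84
|line direction| = sqrt(37) = 6.0828
Distance = 172.84/sqrt(37) = 28.4147

28.4147


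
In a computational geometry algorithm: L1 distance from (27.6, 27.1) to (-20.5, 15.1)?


|27.6-(-20.5)| + |27.1-15.1| = 48.1 + 12 = 60.1

60.1


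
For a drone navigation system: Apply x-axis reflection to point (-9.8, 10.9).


Reflection over x-axis: (x,y) -> (x,-y)
(-9.8, 10.9) -> (-9.8, -10.9)

(-9.8, -10.9)


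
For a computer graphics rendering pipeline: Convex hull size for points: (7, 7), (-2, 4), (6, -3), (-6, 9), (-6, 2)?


Convex hull vertices (CCW): (-6, 2), (6, -3), (7, 7), (-6, 9)
Count = 4

4


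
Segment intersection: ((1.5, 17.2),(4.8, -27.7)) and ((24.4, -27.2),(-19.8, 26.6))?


Cross products: d1=-730.46, d2=1076.58, d3=881.69, d4=-925.35
d1*d2 < 0 and d3*d4 < 0? yes

Yes, they intersect


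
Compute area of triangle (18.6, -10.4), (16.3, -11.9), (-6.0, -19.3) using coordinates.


Area = |x_A(y_B-y_C) + x_B(y_C-y_A) + x_C(y_A-y_B)|/2
= |137.64 + (-145.07) + (-9)|/2
= 16.43/2 = 8.215

8.215


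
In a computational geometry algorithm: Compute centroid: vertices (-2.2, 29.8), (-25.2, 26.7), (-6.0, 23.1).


Centroid = ((x_A+x_B+x_C)/3, (y_A+y_B+y_C)/3)
= (((-2.2)+(-25.2)+(-6))/3, (29.8+26.7+23.1)/3)
= (-11.1333, 26.5333)

(-11.1333, 26.5333)


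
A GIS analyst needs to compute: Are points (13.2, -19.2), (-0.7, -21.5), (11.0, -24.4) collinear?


Cross product: ((-0.7)-13.2)*((-24.4)-(-19.2)) - ((-21.5)-(-19.2))*(11-13.2)
= 67.22

No, not collinear


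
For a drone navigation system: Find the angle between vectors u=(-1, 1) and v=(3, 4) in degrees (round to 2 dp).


u.v = 1, |u| = sqrt(2) = 1.4142, |v| = sqrt(25) = 5
cos(theta) = u.v/(|u||v|) = 1/sqrt(50) = 0.141421
theta = acos(0.141421) = 81.87 degrees

81.87 degrees


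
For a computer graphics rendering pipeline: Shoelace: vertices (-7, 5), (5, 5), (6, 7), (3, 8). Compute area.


Shoelace sum: ((-7)*5 - 5*5) + (5*7 - 6*5) + (6*8 - 3*7) + (3*5 - (-7)*8)
= 43
Area = |43|/2 = 21.5

21.5


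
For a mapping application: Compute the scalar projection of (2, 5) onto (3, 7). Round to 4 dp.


u.v = 41, |v| = sqrt(58) = 7.6158
Scalar projection = u.v / |v| = 41 / sqrt(58) = 5.3836

5.3836


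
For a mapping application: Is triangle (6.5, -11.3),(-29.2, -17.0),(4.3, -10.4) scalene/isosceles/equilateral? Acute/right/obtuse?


Side lengths squared: AB^2=1306.98, BC^2=1165.81, CA^2=5.65
Sorted: [5.65, 1165.81, 1306.98]
By sides: Scalene, By angles: Obtuse

Scalene, Obtuse


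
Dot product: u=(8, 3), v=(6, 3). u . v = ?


u . v = u_x*v_x + u_y*v_y = 8*6 + 3*3
= 48 + 9 = 57

57


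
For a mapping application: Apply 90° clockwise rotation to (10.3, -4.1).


90° CW: (x,y) -> (y, -x)
(10.3,-4.1) -> (-4.1, -10.3)

(-4.1, -10.3)


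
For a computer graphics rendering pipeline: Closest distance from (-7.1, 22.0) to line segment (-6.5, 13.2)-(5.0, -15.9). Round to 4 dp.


Project P onto AB: t = 0 (clamped to [0,1])
Closest point on segment: (-6.5, 13.2)
Distance: 8.8204

8.8204


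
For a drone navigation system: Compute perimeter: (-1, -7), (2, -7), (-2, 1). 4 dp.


Sides: (-1, -7)->(2, -7): sqrt(9) = 3, (2, -7)->(-2, 1): sqrt(80) = 8.944272, (-2, 1)->(-1, -7): sqrt(65) = 8.062258
Sum = 20.00653
Perimeter = 20.0065

20.0065


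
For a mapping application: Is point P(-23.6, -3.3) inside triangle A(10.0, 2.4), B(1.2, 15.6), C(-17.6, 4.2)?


Cross products: AB x AP = 493.68, BC x BP = 72.6, CA x CP = -217.8
All same sign? no

No, outside


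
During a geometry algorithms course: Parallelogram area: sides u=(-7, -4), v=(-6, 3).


|u x v| = |(-7)*3 - (-4)*(-6)|
= |(-21) - 24| = 45

45


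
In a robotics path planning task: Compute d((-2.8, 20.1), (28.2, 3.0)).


dx=31, dy=-17.1
d^2 = 31^2 + (-17.1)^2 = 1253.41
d = sqrt(1253.41) = 35.4035

35.4035


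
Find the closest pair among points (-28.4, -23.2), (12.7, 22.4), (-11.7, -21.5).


d(P0,P1) = 61.3887, d(P0,P2) = 16.7863, d(P1,P2) = 50.2252
Closest: P0 and P2

Closest pair: (-28.4, -23.2) and (-11.7, -21.5), distance = 16.7863


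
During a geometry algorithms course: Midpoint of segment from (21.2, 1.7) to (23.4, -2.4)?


M = ((21.2+23.4)/2, (1.7+(-2.4))/2)
= (22.3, -0.35)

(22.3, -0.35)


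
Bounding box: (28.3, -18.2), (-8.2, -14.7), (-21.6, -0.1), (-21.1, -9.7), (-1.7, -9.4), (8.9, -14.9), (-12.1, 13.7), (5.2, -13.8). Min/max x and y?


x range: [-21.6, 28.3]
y range: [-18.2, 13.7]
Bounding box: (-21.6,-18.2) to (28.3,13.7)

(-21.6,-18.2) to (28.3,13.7)


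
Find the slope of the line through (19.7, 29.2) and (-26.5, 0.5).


slope = (y2-y1)/(x2-x1) = (0.5-29.2)/((-26.5)-19.7) = (-28.7)/(-46.2) = 0.6212

0.6212


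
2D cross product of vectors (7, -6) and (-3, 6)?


u x v = u_x*v_y - u_y*v_x = 7*6 - (-6)*(-3)
= 42 - 18 = 24

24


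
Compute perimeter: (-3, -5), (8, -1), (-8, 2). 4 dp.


Sides: (-3, -5)->(8, -1): sqrt(137) = 11.7047, (8, -1)->(-8, 2): sqrt(265) = 16.278821, (-8, 2)->(-3, -5): sqrt(74) = 8.602325
Sum = 36.585846
Perimeter = 36.5858

36.5858


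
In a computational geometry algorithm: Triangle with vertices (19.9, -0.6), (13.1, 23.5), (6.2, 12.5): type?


Side lengths squared: AB^2=627.05, BC^2=168.61, CA^2=359.3
Sorted: [168.61, 359.3, 627.05]
By sides: Scalene, By angles: Obtuse

Scalene, Obtuse


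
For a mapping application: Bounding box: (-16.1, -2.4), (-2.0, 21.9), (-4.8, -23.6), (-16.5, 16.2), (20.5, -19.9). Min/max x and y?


x range: [-16.5, 20.5]
y range: [-23.6, 21.9]
Bounding box: (-16.5,-23.6) to (20.5,21.9)

(-16.5,-23.6) to (20.5,21.9)


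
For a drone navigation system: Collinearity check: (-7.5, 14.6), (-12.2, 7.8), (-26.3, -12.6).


Cross product: ((-12.2)-(-7.5))*((-12.6)-14.6) - (7.8-14.6)*((-26.3)-(-7.5))
= 0

Yes, collinear


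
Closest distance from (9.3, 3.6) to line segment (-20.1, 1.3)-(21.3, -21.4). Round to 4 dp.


Project P onto AB: t = 0.5226 (clamped to [0,1])
Closest point on segment: (1.5346, -10.5624)
Distance: 16.1517

16.1517


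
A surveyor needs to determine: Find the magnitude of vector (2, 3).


|u| = sqrt(2^2 + 3^2) = sqrt(13) = 3.6056

3.6056


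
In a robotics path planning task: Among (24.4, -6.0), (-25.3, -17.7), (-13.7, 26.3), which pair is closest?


d(P0,P1) = 51.0586, d(P0,P2) = 49.949, d(P1,P2) = 45.5034
Closest: P1 and P2

Closest pair: (-25.3, -17.7) and (-13.7, 26.3), distance = 45.5034


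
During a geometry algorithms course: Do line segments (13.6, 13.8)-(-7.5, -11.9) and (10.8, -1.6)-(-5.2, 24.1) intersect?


Cross products: d1=-318.36, d2=635.11, d3=252.98, d4=-700.49
d1*d2 < 0 and d3*d4 < 0? yes

Yes, they intersect


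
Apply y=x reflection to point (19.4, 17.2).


Reflection over y=x: (x,y) -> (y,x)
(19.4, 17.2) -> (17.2, 19.4)

(17.2, 19.4)


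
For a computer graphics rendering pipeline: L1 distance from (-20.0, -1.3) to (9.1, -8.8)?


|(-20)-9.1| + |(-1.3)-(-8.8)| = 29.1 + 7.5 = 36.6

36.6


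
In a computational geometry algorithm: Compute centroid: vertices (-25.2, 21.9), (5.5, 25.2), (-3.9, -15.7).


Centroid = ((x_A+x_B+x_C)/3, (y_A+y_B+y_C)/3)
= (((-25.2)+5.5+(-3.9))/3, (21.9+25.2+(-15.7))/3)
= (-7.8667, 10.4667)

(-7.8667, 10.4667)


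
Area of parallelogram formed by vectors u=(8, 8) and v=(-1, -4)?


|u x v| = |8*(-4) - 8*(-1)|
= |(-32) - (-8)| = 24

24


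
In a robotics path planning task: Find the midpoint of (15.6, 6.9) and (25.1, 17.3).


M = ((15.6+25.1)/2, (6.9+17.3)/2)
= (20.35, 12.1)

(20.35, 12.1)


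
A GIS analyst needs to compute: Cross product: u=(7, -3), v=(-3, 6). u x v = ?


u x v = u_x*v_y - u_y*v_x = 7*6 - (-3)*(-3)
= 42 - 9 = 33

33


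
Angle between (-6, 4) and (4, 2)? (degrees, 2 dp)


u.v = -16, |u| = sqrt(52) = 7.2111, |v| = sqrt(20) = 4.4721
cos(theta) = u.v/(|u||v|) = -16/sqrt(1040) = -0.496139
theta = acos(-0.496139) = 119.74 degrees

119.74 degrees


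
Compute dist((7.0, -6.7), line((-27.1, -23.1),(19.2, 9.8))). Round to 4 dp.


|cross product| = 362.57
|line direction| = sqrt(3226.1) = 56.7988
Distance = 362.57/sqrt(3226.1) = 6.3834

6.3834


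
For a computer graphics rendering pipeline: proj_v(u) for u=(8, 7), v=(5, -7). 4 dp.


u.v = -9, |v| = sqrt(74) = 8.6023
Scalar projection = u.v / |v| = -9 / sqrt(74) = -1.0462

-1.0462


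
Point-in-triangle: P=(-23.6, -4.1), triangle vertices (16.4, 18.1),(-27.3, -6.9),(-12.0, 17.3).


Cross products: AB x AP = -29.86, BC x BP = -46.7, CA x CP = -598.48
All same sign? yes

Yes, inside


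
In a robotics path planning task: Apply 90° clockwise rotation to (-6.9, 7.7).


90° CW: (x,y) -> (y, -x)
(-6.9,7.7) -> (7.7, 6.9)

(7.7, 6.9)


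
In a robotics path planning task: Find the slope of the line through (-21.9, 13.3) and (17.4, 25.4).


slope = (y2-y1)/(x2-x1) = (25.4-13.3)/(17.4-(-21.9)) = 12.1/39.3 = 0.3079

0.3079


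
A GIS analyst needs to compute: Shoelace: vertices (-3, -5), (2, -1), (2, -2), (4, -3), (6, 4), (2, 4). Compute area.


Shoelace sum: ((-3)*(-1) - 2*(-5)) + (2*(-2) - 2*(-1)) + (2*(-3) - 4*(-2)) + (4*4 - 6*(-3)) + (6*4 - 2*4) + (2*(-5) - (-3)*4)
= 65
Area = |65|/2 = 32.5

32.5


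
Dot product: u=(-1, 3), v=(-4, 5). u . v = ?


u . v = u_x*v_x + u_y*v_y = (-1)*(-4) + 3*5
= 4 + 15 = 19

19


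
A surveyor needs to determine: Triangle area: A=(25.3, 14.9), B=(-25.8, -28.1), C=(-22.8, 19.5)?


Area = |x_A(y_B-y_C) + x_B(y_C-y_A) + x_C(y_A-y_B)|/2
= |(-1204.28) + (-118.68) + (-980.4)|/2
= 2303.36/2 = 1151.68

1151.68


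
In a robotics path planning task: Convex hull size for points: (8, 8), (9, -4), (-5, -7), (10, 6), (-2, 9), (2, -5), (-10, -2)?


Convex hull vertices (CCW): (-10, -2), (-5, -7), (9, -4), (10, 6), (8, 8), (-2, 9)
Count = 6

6


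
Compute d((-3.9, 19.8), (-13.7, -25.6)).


dx=-9.8, dy=-45.4
d^2 = (-9.8)^2 + (-45.4)^2 = 2157.2
d = sqrt(2157.2) = 46.4457

46.4457


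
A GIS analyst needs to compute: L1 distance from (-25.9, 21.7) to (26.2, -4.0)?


|(-25.9)-26.2| + |21.7-(-4)| = 52.1 + 25.7 = 77.8

77.8


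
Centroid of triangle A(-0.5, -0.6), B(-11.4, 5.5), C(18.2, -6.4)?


Centroid = ((x_A+x_B+x_C)/3, (y_A+y_B+y_C)/3)
= (((-0.5)+(-11.4)+18.2)/3, ((-0.6)+5.5+(-6.4))/3)
= (2.1, -0.5)

(2.1, -0.5)


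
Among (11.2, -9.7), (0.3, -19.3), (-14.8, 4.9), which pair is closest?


d(P0,P1) = 14.5248, d(P0,P2) = 29.8188, d(P1,P2) = 28.5246
Closest: P0 and P1

Closest pair: (11.2, -9.7) and (0.3, -19.3), distance = 14.5248


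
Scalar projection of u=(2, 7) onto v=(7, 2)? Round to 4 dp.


u.v = 28, |v| = sqrt(53) = 7.2801
Scalar projection = u.v / |v| = 28 / sqrt(53) = 3.8461

3.8461


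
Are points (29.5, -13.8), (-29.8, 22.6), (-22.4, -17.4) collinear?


Cross product: ((-29.8)-29.5)*((-17.4)-(-13.8)) - (22.6-(-13.8))*((-22.4)-29.5)
= 2102.64

No, not collinear


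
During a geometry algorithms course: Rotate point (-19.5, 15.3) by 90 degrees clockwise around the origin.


90° CW: (x,y) -> (y, -x)
(-19.5,15.3) -> (15.3, 19.5)

(15.3, 19.5)


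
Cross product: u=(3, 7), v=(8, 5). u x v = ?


u x v = u_x*v_y - u_y*v_x = 3*5 - 7*8
= 15 - 56 = -41

-41


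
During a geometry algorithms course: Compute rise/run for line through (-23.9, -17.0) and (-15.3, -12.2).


slope = (y2-y1)/(x2-x1) = ((-12.2)-(-17))/((-15.3)-(-23.9)) = 4.8/8.6 = 0.5581

0.5581


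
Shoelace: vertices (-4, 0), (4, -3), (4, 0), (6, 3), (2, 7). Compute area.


Shoelace sum: ((-4)*(-3) - 4*0) + (4*0 - 4*(-3)) + (4*3 - 6*0) + (6*7 - 2*3) + (2*0 - (-4)*7)
= 100
Area = |100|/2 = 50

50


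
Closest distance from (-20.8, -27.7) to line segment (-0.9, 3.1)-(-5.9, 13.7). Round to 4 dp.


Project P onto AB: t = 0 (clamped to [0,1])
Closest point on segment: (-0.9, 3.1)
Distance: 36.6695

36.6695


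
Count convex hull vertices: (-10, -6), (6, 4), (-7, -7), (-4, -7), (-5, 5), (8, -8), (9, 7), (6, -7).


Convex hull vertices (CCW): (-10, -6), (-7, -7), (8, -8), (9, 7), (-5, 5)
Count = 5

5


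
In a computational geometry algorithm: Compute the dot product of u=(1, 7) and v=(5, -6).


u . v = u_x*v_x + u_y*v_y = 1*5 + 7*(-6)
= 5 + (-42) = -37

-37


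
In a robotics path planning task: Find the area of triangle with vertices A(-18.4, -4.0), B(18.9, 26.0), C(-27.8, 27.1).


Area = |x_A(y_B-y_C) + x_B(y_C-y_A) + x_C(y_A-y_B)|/2
= |20.24 + 587.79 + 834|/2
= 1442.03/2 = 721.015

721.015


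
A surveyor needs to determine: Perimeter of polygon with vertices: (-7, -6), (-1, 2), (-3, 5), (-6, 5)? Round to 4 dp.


Sides: (-7, -6)->(-1, 2): sqrt(100) = 10, (-1, 2)->(-3, 5): sqrt(13) = 3.605551, (-3, 5)->(-6, 5): sqrt(9) = 3, (-6, 5)->(-7, -6): sqrt(122) = 11.045361
Sum = 27.650912
Perimeter = 27.6509

27.6509


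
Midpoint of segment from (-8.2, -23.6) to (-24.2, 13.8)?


M = (((-8.2)+(-24.2))/2, ((-23.6)+13.8)/2)
= (-16.2, -4.9)

(-16.2, -4.9)


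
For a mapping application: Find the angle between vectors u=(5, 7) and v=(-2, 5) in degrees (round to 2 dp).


u.v = 25, |u| = sqrt(74) = 8.6023, |v| = sqrt(29) = 5.3852
cos(theta) = u.v/(|u||v|) = 25/sqrt(2146) = 0.539666
theta = acos(0.539666) = 57.34 degrees

57.34 degrees


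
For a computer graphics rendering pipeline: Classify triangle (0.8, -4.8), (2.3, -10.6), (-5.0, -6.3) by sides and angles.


Side lengths squared: AB^2=35.89, BC^2=71.78, CA^2=35.89
Sorted: [35.89, 35.89, 71.78]
By sides: Isosceles, By angles: Right

Isosceles, Right


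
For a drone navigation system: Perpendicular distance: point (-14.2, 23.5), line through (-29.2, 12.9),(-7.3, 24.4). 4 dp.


|cross product| = 59.64
|line direction| = sqrt(611.86) = 24.7358
Distance = 59.64/sqrt(611.86) = 2.4111

2.4111


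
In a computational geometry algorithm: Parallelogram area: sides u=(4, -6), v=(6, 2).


|u x v| = |4*2 - (-6)*6|
= |8 - (-36)| = 44

44


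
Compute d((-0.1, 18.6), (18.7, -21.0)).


dx=18.8, dy=-39.6
d^2 = 18.8^2 + (-39.6)^2 = 1921.6
d = sqrt(1921.6) = 43.8361

43.8361


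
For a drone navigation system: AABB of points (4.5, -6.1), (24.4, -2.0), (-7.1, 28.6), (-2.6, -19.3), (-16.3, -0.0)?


x range: [-16.3, 24.4]
y range: [-19.3, 28.6]
Bounding box: (-16.3,-19.3) to (24.4,28.6)

(-16.3,-19.3) to (24.4,28.6)


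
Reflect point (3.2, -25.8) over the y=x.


Reflection over y=x: (x,y) -> (y,x)
(3.2, -25.8) -> (-25.8, 3.2)

(-25.8, 3.2)


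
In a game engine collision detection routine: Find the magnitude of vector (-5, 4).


|u| = sqrt((-5)^2 + 4^2) = sqrt(41) = 6.4031

6.4031


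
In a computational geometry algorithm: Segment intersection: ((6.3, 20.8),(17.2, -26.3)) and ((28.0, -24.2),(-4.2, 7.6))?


Cross products: d1=-758.94, d2=411.06, d3=531.57, d4=-638.43
d1*d2 < 0 and d3*d4 < 0? yes

Yes, they intersect


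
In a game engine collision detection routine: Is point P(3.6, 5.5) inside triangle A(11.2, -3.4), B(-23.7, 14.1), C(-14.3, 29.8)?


Cross products: AB x AP = -177.61, BC x BP = -509.45, CA x CP = -25.37
All same sign? yes

Yes, inside


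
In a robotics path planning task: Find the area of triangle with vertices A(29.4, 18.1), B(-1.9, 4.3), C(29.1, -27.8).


Area = |x_A(y_B-y_C) + x_B(y_C-y_A) + x_C(y_A-y_B)|/2
= |943.74 + 87.21 + 401.58|/2
= 1432.53/2 = 716.265

716.265


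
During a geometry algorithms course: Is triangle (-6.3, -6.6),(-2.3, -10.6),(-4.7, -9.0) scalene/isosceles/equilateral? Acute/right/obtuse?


Side lengths squared: AB^2=32, BC^2=8.32, CA^2=8.32
Sorted: [8.32, 8.32, 32]
By sides: Isosceles, By angles: Obtuse

Isosceles, Obtuse


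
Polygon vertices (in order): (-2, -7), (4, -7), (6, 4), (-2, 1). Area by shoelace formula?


Shoelace sum: ((-2)*(-7) - 4*(-7)) + (4*4 - 6*(-7)) + (6*1 - (-2)*4) + ((-2)*(-7) - (-2)*1)
= 130
Area = |130|/2 = 65

65


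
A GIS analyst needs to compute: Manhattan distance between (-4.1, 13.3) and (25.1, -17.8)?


|(-4.1)-25.1| + |13.3-(-17.8)| = 29.2 + 31.1 = 60.3

60.3


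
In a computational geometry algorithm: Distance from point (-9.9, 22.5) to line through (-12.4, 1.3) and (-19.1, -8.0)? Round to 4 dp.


|cross product| = 118.79
|line direction| = sqrt(131.38) = 11.4621
Distance = 118.79/sqrt(131.38) = 10.3637

10.3637


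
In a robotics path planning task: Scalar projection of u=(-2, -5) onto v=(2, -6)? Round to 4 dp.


u.v = 26, |v| = sqrt(40) = 6.3246
Scalar projection = u.v / |v| = 26 / sqrt(40) = 4.111

4.111


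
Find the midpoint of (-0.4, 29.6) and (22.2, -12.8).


M = (((-0.4)+22.2)/2, (29.6+(-12.8))/2)
= (10.9, 8.4)

(10.9, 8.4)


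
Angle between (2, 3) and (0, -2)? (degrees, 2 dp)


u.v = -6, |u| = sqrt(13) = 3.6056, |v| = sqrt(4) = 2
cos(theta) = u.v/(|u||v|) = -6/sqrt(52) = -0.83205
theta = acos(-0.83205) = 146.31 degrees

146.31 degrees


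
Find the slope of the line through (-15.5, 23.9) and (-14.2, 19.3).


slope = (y2-y1)/(x2-x1) = (19.3-23.9)/((-14.2)-(-15.5)) = (-4.6)/1.3 = -3.5385

-3.5385


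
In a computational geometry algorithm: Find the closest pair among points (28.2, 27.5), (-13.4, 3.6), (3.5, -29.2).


d(P0,P1) = 47.9768, d(P0,P2) = 61.8464, d(P1,P2) = 36.8978
Closest: P1 and P2

Closest pair: (-13.4, 3.6) and (3.5, -29.2), distance = 36.8978


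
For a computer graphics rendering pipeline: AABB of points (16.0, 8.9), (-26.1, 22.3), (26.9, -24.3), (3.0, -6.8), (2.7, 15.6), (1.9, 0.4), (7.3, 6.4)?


x range: [-26.1, 26.9]
y range: [-24.3, 22.3]
Bounding box: (-26.1,-24.3) to (26.9,22.3)

(-26.1,-24.3) to (26.9,22.3)


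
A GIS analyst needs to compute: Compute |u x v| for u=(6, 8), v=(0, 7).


|u x v| = |6*7 - 8*0|
= |42 - 0| = 42

42


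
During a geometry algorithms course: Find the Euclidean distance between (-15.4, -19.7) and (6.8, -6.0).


dx=22.2, dy=13.7
d^2 = 22.2^2 + 13.7^2 = 680.53
d = sqrt(680.53) = 26.087

26.087


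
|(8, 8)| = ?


|u| = sqrt(8^2 + 8^2) = sqrt(128) = 11.3137

11.3137


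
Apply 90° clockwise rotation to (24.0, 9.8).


90° CW: (x,y) -> (y, -x)
(24,9.8) -> (9.8, -24)

(9.8, -24)


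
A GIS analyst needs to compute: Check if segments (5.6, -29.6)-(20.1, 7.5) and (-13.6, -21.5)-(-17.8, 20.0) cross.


Cross products: d1=-762.78, d2=-1520.35, d3=829.77, d4=1587.34
d1*d2 < 0 and d3*d4 < 0? no

No, they don't intersect


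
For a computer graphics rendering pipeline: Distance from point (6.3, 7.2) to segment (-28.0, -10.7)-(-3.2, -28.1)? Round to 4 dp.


Project P onto AB: t = 0.5875 (clamped to [0,1])
Closest point on segment: (-13.4307, -20.922)
Distance: 34.3533

34.3533


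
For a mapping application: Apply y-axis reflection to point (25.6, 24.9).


Reflection over y-axis: (x,y) -> (-x,y)
(25.6, 24.9) -> (-25.6, 24.9)

(-25.6, 24.9)


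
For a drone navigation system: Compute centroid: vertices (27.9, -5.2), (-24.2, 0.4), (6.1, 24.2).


Centroid = ((x_A+x_B+x_C)/3, (y_A+y_B+y_C)/3)
= ((27.9+(-24.2)+6.1)/3, ((-5.2)+0.4+24.2)/3)
= (3.2667, 6.4667)

(3.2667, 6.4667)


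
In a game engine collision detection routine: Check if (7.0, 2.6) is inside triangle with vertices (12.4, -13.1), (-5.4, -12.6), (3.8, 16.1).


Cross products: AB x AP = -276.76, BC x BP = -216.04, CA x CP = -22.66
All same sign? yes

Yes, inside


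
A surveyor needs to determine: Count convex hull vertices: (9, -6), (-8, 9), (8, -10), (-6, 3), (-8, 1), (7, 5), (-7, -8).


Convex hull vertices (CCW): (-8, 1), (-7, -8), (8, -10), (9, -6), (7, 5), (-8, 9)
Count = 6

6


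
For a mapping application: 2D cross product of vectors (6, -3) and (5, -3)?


u x v = u_x*v_y - u_y*v_x = 6*(-3) - (-3)*5
= (-18) - (-15) = -3

-3


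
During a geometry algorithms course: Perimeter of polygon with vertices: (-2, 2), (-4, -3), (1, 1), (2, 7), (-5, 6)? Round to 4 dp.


Sides: (-2, 2)->(-4, -3): sqrt(29) = 5.385165, (-4, -3)->(1, 1): sqrt(41) = 6.403124, (1, 1)->(2, 7): sqrt(37) = 6.082763, (2, 7)->(-5, 6): sqrt(50) = 7.071068, (-5, 6)->(-2, 2): sqrt(25) = 5
Sum = 29.94212
Perimeter = 29.9421

29.9421
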